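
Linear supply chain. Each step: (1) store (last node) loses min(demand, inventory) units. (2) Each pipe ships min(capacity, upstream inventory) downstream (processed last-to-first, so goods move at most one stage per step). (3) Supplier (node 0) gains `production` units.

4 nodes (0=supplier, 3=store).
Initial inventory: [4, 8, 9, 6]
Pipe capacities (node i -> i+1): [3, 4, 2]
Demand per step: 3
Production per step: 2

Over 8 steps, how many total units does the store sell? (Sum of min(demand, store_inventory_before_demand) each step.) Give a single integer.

Answer: 20

Derivation:
Step 1: sold=3 (running total=3) -> [3 7 11 5]
Step 2: sold=3 (running total=6) -> [2 6 13 4]
Step 3: sold=3 (running total=9) -> [2 4 15 3]
Step 4: sold=3 (running total=12) -> [2 2 17 2]
Step 5: sold=2 (running total=14) -> [2 2 17 2]
Step 6: sold=2 (running total=16) -> [2 2 17 2]
Step 7: sold=2 (running total=18) -> [2 2 17 2]
Step 8: sold=2 (running total=20) -> [2 2 17 2]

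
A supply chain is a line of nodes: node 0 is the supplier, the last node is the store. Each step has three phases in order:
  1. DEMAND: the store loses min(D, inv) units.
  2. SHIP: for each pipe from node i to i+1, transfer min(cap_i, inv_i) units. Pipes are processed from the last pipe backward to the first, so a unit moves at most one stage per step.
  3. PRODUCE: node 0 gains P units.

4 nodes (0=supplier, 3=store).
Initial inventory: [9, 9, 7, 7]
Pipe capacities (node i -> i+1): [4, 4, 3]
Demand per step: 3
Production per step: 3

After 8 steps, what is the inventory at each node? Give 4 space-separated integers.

Step 1: demand=3,sold=3 ship[2->3]=3 ship[1->2]=4 ship[0->1]=4 prod=3 -> inv=[8 9 8 7]
Step 2: demand=3,sold=3 ship[2->3]=3 ship[1->2]=4 ship[0->1]=4 prod=3 -> inv=[7 9 9 7]
Step 3: demand=3,sold=3 ship[2->3]=3 ship[1->2]=4 ship[0->1]=4 prod=3 -> inv=[6 9 10 7]
Step 4: demand=3,sold=3 ship[2->3]=3 ship[1->2]=4 ship[0->1]=4 prod=3 -> inv=[5 9 11 7]
Step 5: demand=3,sold=3 ship[2->3]=3 ship[1->2]=4 ship[0->1]=4 prod=3 -> inv=[4 9 12 7]
Step 6: demand=3,sold=3 ship[2->3]=3 ship[1->2]=4 ship[0->1]=4 prod=3 -> inv=[3 9 13 7]
Step 7: demand=3,sold=3 ship[2->3]=3 ship[1->2]=4 ship[0->1]=3 prod=3 -> inv=[3 8 14 7]
Step 8: demand=3,sold=3 ship[2->3]=3 ship[1->2]=4 ship[0->1]=3 prod=3 -> inv=[3 7 15 7]

3 7 15 7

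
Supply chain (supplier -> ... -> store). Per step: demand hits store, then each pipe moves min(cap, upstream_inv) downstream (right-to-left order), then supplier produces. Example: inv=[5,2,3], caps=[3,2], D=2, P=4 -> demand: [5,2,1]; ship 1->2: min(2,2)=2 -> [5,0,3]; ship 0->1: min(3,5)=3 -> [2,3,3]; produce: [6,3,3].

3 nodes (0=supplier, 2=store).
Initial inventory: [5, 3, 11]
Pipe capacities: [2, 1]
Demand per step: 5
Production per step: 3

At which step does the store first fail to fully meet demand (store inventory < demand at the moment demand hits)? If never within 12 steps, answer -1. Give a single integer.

Step 1: demand=5,sold=5 ship[1->2]=1 ship[0->1]=2 prod=3 -> [6 4 7]
Step 2: demand=5,sold=5 ship[1->2]=1 ship[0->1]=2 prod=3 -> [7 5 3]
Step 3: demand=5,sold=3 ship[1->2]=1 ship[0->1]=2 prod=3 -> [8 6 1]
Step 4: demand=5,sold=1 ship[1->2]=1 ship[0->1]=2 prod=3 -> [9 7 1]
Step 5: demand=5,sold=1 ship[1->2]=1 ship[0->1]=2 prod=3 -> [10 8 1]
Step 6: demand=5,sold=1 ship[1->2]=1 ship[0->1]=2 prod=3 -> [11 9 1]
Step 7: demand=5,sold=1 ship[1->2]=1 ship[0->1]=2 prod=3 -> [12 10 1]
Step 8: demand=5,sold=1 ship[1->2]=1 ship[0->1]=2 prod=3 -> [13 11 1]
Step 9: demand=5,sold=1 ship[1->2]=1 ship[0->1]=2 prod=3 -> [14 12 1]
Step 10: demand=5,sold=1 ship[1->2]=1 ship[0->1]=2 prod=3 -> [15 13 1]
Step 11: demand=5,sold=1 ship[1->2]=1 ship[0->1]=2 prod=3 -> [16 14 1]
Step 12: demand=5,sold=1 ship[1->2]=1 ship[0->1]=2 prod=3 -> [17 15 1]
First stockout at step 3

3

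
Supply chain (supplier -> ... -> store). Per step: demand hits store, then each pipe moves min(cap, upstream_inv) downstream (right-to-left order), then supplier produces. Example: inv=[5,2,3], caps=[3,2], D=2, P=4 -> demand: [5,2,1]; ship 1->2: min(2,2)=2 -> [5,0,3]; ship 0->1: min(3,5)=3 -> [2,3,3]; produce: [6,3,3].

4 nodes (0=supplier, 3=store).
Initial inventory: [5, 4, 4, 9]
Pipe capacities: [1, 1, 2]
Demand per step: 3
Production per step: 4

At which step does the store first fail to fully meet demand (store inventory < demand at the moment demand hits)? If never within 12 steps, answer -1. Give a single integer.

Step 1: demand=3,sold=3 ship[2->3]=2 ship[1->2]=1 ship[0->1]=1 prod=4 -> [8 4 3 8]
Step 2: demand=3,sold=3 ship[2->3]=2 ship[1->2]=1 ship[0->1]=1 prod=4 -> [11 4 2 7]
Step 3: demand=3,sold=3 ship[2->3]=2 ship[1->2]=1 ship[0->1]=1 prod=4 -> [14 4 1 6]
Step 4: demand=3,sold=3 ship[2->3]=1 ship[1->2]=1 ship[0->1]=1 prod=4 -> [17 4 1 4]
Step 5: demand=3,sold=3 ship[2->3]=1 ship[1->2]=1 ship[0->1]=1 prod=4 -> [20 4 1 2]
Step 6: demand=3,sold=2 ship[2->3]=1 ship[1->2]=1 ship[0->1]=1 prod=4 -> [23 4 1 1]
Step 7: demand=3,sold=1 ship[2->3]=1 ship[1->2]=1 ship[0->1]=1 prod=4 -> [26 4 1 1]
Step 8: demand=3,sold=1 ship[2->3]=1 ship[1->2]=1 ship[0->1]=1 prod=4 -> [29 4 1 1]
Step 9: demand=3,sold=1 ship[2->3]=1 ship[1->2]=1 ship[0->1]=1 prod=4 -> [32 4 1 1]
Step 10: demand=3,sold=1 ship[2->3]=1 ship[1->2]=1 ship[0->1]=1 prod=4 -> [35 4 1 1]
Step 11: demand=3,sold=1 ship[2->3]=1 ship[1->2]=1 ship[0->1]=1 prod=4 -> [38 4 1 1]
Step 12: demand=3,sold=1 ship[2->3]=1 ship[1->2]=1 ship[0->1]=1 prod=4 -> [41 4 1 1]
First stockout at step 6

6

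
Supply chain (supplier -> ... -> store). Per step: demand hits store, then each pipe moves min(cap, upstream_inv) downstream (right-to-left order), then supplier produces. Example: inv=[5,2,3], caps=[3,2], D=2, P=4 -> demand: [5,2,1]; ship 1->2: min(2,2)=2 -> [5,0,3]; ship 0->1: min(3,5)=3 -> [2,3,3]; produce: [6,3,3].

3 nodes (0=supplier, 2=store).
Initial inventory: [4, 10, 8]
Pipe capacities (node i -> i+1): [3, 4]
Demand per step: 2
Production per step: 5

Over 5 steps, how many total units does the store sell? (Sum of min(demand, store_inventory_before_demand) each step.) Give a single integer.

Answer: 10

Derivation:
Step 1: sold=2 (running total=2) -> [6 9 10]
Step 2: sold=2 (running total=4) -> [8 8 12]
Step 3: sold=2 (running total=6) -> [10 7 14]
Step 4: sold=2 (running total=8) -> [12 6 16]
Step 5: sold=2 (running total=10) -> [14 5 18]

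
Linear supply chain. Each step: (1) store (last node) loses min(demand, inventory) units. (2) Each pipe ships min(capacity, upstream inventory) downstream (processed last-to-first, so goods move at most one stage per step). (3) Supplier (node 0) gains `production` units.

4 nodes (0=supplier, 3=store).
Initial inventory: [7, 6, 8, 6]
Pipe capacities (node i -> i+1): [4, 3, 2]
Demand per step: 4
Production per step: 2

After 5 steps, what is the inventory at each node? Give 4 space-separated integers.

Step 1: demand=4,sold=4 ship[2->3]=2 ship[1->2]=3 ship[0->1]=4 prod=2 -> inv=[5 7 9 4]
Step 2: demand=4,sold=4 ship[2->3]=2 ship[1->2]=3 ship[0->1]=4 prod=2 -> inv=[3 8 10 2]
Step 3: demand=4,sold=2 ship[2->3]=2 ship[1->2]=3 ship[0->1]=3 prod=2 -> inv=[2 8 11 2]
Step 4: demand=4,sold=2 ship[2->3]=2 ship[1->2]=3 ship[0->1]=2 prod=2 -> inv=[2 7 12 2]
Step 5: demand=4,sold=2 ship[2->3]=2 ship[1->2]=3 ship[0->1]=2 prod=2 -> inv=[2 6 13 2]

2 6 13 2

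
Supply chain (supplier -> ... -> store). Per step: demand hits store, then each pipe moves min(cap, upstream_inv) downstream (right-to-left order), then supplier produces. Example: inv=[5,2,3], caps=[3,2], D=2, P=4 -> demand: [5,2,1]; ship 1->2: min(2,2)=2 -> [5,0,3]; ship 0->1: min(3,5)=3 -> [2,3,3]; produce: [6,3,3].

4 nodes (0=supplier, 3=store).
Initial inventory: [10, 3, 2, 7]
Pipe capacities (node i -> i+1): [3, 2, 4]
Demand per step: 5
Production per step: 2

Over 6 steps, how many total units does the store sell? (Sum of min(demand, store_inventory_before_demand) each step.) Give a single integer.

Answer: 17

Derivation:
Step 1: sold=5 (running total=5) -> [9 4 2 4]
Step 2: sold=4 (running total=9) -> [8 5 2 2]
Step 3: sold=2 (running total=11) -> [7 6 2 2]
Step 4: sold=2 (running total=13) -> [6 7 2 2]
Step 5: sold=2 (running total=15) -> [5 8 2 2]
Step 6: sold=2 (running total=17) -> [4 9 2 2]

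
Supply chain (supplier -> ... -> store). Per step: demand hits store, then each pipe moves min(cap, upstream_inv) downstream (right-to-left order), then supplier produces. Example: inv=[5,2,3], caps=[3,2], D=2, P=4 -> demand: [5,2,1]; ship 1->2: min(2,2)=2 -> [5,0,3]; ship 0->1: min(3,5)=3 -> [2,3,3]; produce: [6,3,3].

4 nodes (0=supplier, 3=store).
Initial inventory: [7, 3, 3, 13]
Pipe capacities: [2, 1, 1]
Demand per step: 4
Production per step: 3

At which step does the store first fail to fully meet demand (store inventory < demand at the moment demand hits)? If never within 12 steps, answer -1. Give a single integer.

Step 1: demand=4,sold=4 ship[2->3]=1 ship[1->2]=1 ship[0->1]=2 prod=3 -> [8 4 3 10]
Step 2: demand=4,sold=4 ship[2->3]=1 ship[1->2]=1 ship[0->1]=2 prod=3 -> [9 5 3 7]
Step 3: demand=4,sold=4 ship[2->3]=1 ship[1->2]=1 ship[0->1]=2 prod=3 -> [10 6 3 4]
Step 4: demand=4,sold=4 ship[2->3]=1 ship[1->2]=1 ship[0->1]=2 prod=3 -> [11 7 3 1]
Step 5: demand=4,sold=1 ship[2->3]=1 ship[1->2]=1 ship[0->1]=2 prod=3 -> [12 8 3 1]
Step 6: demand=4,sold=1 ship[2->3]=1 ship[1->2]=1 ship[0->1]=2 prod=3 -> [13 9 3 1]
Step 7: demand=4,sold=1 ship[2->3]=1 ship[1->2]=1 ship[0->1]=2 prod=3 -> [14 10 3 1]
Step 8: demand=4,sold=1 ship[2->3]=1 ship[1->2]=1 ship[0->1]=2 prod=3 -> [15 11 3 1]
Step 9: demand=4,sold=1 ship[2->3]=1 ship[1->2]=1 ship[0->1]=2 prod=3 -> [16 12 3 1]
Step 10: demand=4,sold=1 ship[2->3]=1 ship[1->2]=1 ship[0->1]=2 prod=3 -> [17 13 3 1]
Step 11: demand=4,sold=1 ship[2->3]=1 ship[1->2]=1 ship[0->1]=2 prod=3 -> [18 14 3 1]
Step 12: demand=4,sold=1 ship[2->3]=1 ship[1->2]=1 ship[0->1]=2 prod=3 -> [19 15 3 1]
First stockout at step 5

5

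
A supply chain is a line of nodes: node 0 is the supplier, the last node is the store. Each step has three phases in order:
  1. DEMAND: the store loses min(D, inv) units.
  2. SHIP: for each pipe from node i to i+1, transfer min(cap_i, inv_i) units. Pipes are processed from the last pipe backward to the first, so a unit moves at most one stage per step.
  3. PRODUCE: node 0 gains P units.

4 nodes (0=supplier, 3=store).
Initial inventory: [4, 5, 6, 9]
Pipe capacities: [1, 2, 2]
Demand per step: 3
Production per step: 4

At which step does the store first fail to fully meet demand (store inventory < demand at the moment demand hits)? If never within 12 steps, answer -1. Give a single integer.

Step 1: demand=3,sold=3 ship[2->3]=2 ship[1->2]=2 ship[0->1]=1 prod=4 -> [7 4 6 8]
Step 2: demand=3,sold=3 ship[2->3]=2 ship[1->2]=2 ship[0->1]=1 prod=4 -> [10 3 6 7]
Step 3: demand=3,sold=3 ship[2->3]=2 ship[1->2]=2 ship[0->1]=1 prod=4 -> [13 2 6 6]
Step 4: demand=3,sold=3 ship[2->3]=2 ship[1->2]=2 ship[0->1]=1 prod=4 -> [16 1 6 5]
Step 5: demand=3,sold=3 ship[2->3]=2 ship[1->2]=1 ship[0->1]=1 prod=4 -> [19 1 5 4]
Step 6: demand=3,sold=3 ship[2->3]=2 ship[1->2]=1 ship[0->1]=1 prod=4 -> [22 1 4 3]
Step 7: demand=3,sold=3 ship[2->3]=2 ship[1->2]=1 ship[0->1]=1 prod=4 -> [25 1 3 2]
Step 8: demand=3,sold=2 ship[2->3]=2 ship[1->2]=1 ship[0->1]=1 prod=4 -> [28 1 2 2]
Step 9: demand=3,sold=2 ship[2->3]=2 ship[1->2]=1 ship[0->1]=1 prod=4 -> [31 1 1 2]
Step 10: demand=3,sold=2 ship[2->3]=1 ship[1->2]=1 ship[0->1]=1 prod=4 -> [34 1 1 1]
Step 11: demand=3,sold=1 ship[2->3]=1 ship[1->2]=1 ship[0->1]=1 prod=4 -> [37 1 1 1]
Step 12: demand=3,sold=1 ship[2->3]=1 ship[1->2]=1 ship[0->1]=1 prod=4 -> [40 1 1 1]
First stockout at step 8

8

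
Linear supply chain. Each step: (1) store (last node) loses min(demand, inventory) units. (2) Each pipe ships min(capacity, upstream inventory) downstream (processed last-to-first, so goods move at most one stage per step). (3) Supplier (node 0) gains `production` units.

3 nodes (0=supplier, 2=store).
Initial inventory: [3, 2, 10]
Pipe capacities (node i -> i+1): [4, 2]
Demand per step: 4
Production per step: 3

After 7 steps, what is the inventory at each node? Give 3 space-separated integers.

Step 1: demand=4,sold=4 ship[1->2]=2 ship[0->1]=3 prod=3 -> inv=[3 3 8]
Step 2: demand=4,sold=4 ship[1->2]=2 ship[0->1]=3 prod=3 -> inv=[3 4 6]
Step 3: demand=4,sold=4 ship[1->2]=2 ship[0->1]=3 prod=3 -> inv=[3 5 4]
Step 4: demand=4,sold=4 ship[1->2]=2 ship[0->1]=3 prod=3 -> inv=[3 6 2]
Step 5: demand=4,sold=2 ship[1->2]=2 ship[0->1]=3 prod=3 -> inv=[3 7 2]
Step 6: demand=4,sold=2 ship[1->2]=2 ship[0->1]=3 prod=3 -> inv=[3 8 2]
Step 7: demand=4,sold=2 ship[1->2]=2 ship[0->1]=3 prod=3 -> inv=[3 9 2]

3 9 2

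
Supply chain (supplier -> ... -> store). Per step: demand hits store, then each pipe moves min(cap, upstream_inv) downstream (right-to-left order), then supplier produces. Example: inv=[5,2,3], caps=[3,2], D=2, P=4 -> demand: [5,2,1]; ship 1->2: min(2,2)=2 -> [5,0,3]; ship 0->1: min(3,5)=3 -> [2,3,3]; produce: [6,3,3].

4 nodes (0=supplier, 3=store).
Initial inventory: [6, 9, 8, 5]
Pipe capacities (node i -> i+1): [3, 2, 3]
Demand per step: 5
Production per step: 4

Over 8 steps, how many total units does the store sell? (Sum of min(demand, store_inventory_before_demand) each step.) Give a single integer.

Step 1: sold=5 (running total=5) -> [7 10 7 3]
Step 2: sold=3 (running total=8) -> [8 11 6 3]
Step 3: sold=3 (running total=11) -> [9 12 5 3]
Step 4: sold=3 (running total=14) -> [10 13 4 3]
Step 5: sold=3 (running total=17) -> [11 14 3 3]
Step 6: sold=3 (running total=20) -> [12 15 2 3]
Step 7: sold=3 (running total=23) -> [13 16 2 2]
Step 8: sold=2 (running total=25) -> [14 17 2 2]

Answer: 25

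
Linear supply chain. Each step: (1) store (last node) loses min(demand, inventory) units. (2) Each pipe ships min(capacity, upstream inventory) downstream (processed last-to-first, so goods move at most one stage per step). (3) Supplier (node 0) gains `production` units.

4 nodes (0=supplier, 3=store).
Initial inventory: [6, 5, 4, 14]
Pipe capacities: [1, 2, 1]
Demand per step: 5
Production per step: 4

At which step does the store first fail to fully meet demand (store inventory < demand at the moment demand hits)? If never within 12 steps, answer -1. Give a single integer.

Step 1: demand=5,sold=5 ship[2->3]=1 ship[1->2]=2 ship[0->1]=1 prod=4 -> [9 4 5 10]
Step 2: demand=5,sold=5 ship[2->3]=1 ship[1->2]=2 ship[0->1]=1 prod=4 -> [12 3 6 6]
Step 3: demand=5,sold=5 ship[2->3]=1 ship[1->2]=2 ship[0->1]=1 prod=4 -> [15 2 7 2]
Step 4: demand=5,sold=2 ship[2->3]=1 ship[1->2]=2 ship[0->1]=1 prod=4 -> [18 1 8 1]
Step 5: demand=5,sold=1 ship[2->3]=1 ship[1->2]=1 ship[0->1]=1 prod=4 -> [21 1 8 1]
Step 6: demand=5,sold=1 ship[2->3]=1 ship[1->2]=1 ship[0->1]=1 prod=4 -> [24 1 8 1]
Step 7: demand=5,sold=1 ship[2->3]=1 ship[1->2]=1 ship[0->1]=1 prod=4 -> [27 1 8 1]
Step 8: demand=5,sold=1 ship[2->3]=1 ship[1->2]=1 ship[0->1]=1 prod=4 -> [30 1 8 1]
Step 9: demand=5,sold=1 ship[2->3]=1 ship[1->2]=1 ship[0->1]=1 prod=4 -> [33 1 8 1]
Step 10: demand=5,sold=1 ship[2->3]=1 ship[1->2]=1 ship[0->1]=1 prod=4 -> [36 1 8 1]
Step 11: demand=5,sold=1 ship[2->3]=1 ship[1->2]=1 ship[0->1]=1 prod=4 -> [39 1 8 1]
Step 12: demand=5,sold=1 ship[2->3]=1 ship[1->2]=1 ship[0->1]=1 prod=4 -> [42 1 8 1]
First stockout at step 4

4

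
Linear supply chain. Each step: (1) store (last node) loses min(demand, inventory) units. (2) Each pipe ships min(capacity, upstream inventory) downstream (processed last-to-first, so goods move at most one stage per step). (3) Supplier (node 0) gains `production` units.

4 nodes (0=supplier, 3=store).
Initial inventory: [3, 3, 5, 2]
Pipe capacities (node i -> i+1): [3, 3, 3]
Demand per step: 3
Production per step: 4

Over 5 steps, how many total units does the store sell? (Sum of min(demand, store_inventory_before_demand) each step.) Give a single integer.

Step 1: sold=2 (running total=2) -> [4 3 5 3]
Step 2: sold=3 (running total=5) -> [5 3 5 3]
Step 3: sold=3 (running total=8) -> [6 3 5 3]
Step 4: sold=3 (running total=11) -> [7 3 5 3]
Step 5: sold=3 (running total=14) -> [8 3 5 3]

Answer: 14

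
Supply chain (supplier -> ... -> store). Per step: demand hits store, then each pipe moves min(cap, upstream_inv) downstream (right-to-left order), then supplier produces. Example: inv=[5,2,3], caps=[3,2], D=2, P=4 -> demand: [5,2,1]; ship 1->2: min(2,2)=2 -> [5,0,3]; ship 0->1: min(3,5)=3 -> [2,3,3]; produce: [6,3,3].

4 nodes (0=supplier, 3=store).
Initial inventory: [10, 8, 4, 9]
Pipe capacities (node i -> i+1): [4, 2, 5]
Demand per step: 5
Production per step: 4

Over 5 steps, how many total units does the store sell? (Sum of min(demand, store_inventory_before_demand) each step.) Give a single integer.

Answer: 19

Derivation:
Step 1: sold=5 (running total=5) -> [10 10 2 8]
Step 2: sold=5 (running total=10) -> [10 12 2 5]
Step 3: sold=5 (running total=15) -> [10 14 2 2]
Step 4: sold=2 (running total=17) -> [10 16 2 2]
Step 5: sold=2 (running total=19) -> [10 18 2 2]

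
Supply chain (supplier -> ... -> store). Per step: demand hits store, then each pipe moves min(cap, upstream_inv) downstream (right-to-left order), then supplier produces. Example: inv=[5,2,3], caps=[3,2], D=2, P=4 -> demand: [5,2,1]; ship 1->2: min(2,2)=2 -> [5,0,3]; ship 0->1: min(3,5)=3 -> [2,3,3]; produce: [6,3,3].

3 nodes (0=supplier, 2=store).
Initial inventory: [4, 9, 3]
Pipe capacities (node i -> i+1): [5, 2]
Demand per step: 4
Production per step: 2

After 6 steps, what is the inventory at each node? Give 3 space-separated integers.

Step 1: demand=4,sold=3 ship[1->2]=2 ship[0->1]=4 prod=2 -> inv=[2 11 2]
Step 2: demand=4,sold=2 ship[1->2]=2 ship[0->1]=2 prod=2 -> inv=[2 11 2]
Step 3: demand=4,sold=2 ship[1->2]=2 ship[0->1]=2 prod=2 -> inv=[2 11 2]
Step 4: demand=4,sold=2 ship[1->2]=2 ship[0->1]=2 prod=2 -> inv=[2 11 2]
Step 5: demand=4,sold=2 ship[1->2]=2 ship[0->1]=2 prod=2 -> inv=[2 11 2]
Step 6: demand=4,sold=2 ship[1->2]=2 ship[0->1]=2 prod=2 -> inv=[2 11 2]

2 11 2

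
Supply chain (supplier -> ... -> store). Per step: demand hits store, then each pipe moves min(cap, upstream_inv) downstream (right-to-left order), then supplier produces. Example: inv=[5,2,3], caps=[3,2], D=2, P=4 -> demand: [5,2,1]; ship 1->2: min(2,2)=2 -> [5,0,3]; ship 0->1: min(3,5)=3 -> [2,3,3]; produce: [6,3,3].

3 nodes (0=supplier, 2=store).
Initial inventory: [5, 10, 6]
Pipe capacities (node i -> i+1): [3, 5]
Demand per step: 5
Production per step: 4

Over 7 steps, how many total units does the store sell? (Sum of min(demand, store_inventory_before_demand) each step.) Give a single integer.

Answer: 31

Derivation:
Step 1: sold=5 (running total=5) -> [6 8 6]
Step 2: sold=5 (running total=10) -> [7 6 6]
Step 3: sold=5 (running total=15) -> [8 4 6]
Step 4: sold=5 (running total=20) -> [9 3 5]
Step 5: sold=5 (running total=25) -> [10 3 3]
Step 6: sold=3 (running total=28) -> [11 3 3]
Step 7: sold=3 (running total=31) -> [12 3 3]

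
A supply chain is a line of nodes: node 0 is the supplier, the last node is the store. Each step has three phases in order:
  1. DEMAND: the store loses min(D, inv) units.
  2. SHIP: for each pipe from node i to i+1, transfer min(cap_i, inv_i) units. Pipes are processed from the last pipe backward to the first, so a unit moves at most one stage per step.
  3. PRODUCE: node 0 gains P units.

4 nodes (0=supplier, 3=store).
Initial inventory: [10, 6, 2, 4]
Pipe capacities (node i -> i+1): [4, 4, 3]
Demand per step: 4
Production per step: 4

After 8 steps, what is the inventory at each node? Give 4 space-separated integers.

Step 1: demand=4,sold=4 ship[2->3]=2 ship[1->2]=4 ship[0->1]=4 prod=4 -> inv=[10 6 4 2]
Step 2: demand=4,sold=2 ship[2->3]=3 ship[1->2]=4 ship[0->1]=4 prod=4 -> inv=[10 6 5 3]
Step 3: demand=4,sold=3 ship[2->3]=3 ship[1->2]=4 ship[0->1]=4 prod=4 -> inv=[10 6 6 3]
Step 4: demand=4,sold=3 ship[2->3]=3 ship[1->2]=4 ship[0->1]=4 prod=4 -> inv=[10 6 7 3]
Step 5: demand=4,sold=3 ship[2->3]=3 ship[1->2]=4 ship[0->1]=4 prod=4 -> inv=[10 6 8 3]
Step 6: demand=4,sold=3 ship[2->3]=3 ship[1->2]=4 ship[0->1]=4 prod=4 -> inv=[10 6 9 3]
Step 7: demand=4,sold=3 ship[2->3]=3 ship[1->2]=4 ship[0->1]=4 prod=4 -> inv=[10 6 10 3]
Step 8: demand=4,sold=3 ship[2->3]=3 ship[1->2]=4 ship[0->1]=4 prod=4 -> inv=[10 6 11 3]

10 6 11 3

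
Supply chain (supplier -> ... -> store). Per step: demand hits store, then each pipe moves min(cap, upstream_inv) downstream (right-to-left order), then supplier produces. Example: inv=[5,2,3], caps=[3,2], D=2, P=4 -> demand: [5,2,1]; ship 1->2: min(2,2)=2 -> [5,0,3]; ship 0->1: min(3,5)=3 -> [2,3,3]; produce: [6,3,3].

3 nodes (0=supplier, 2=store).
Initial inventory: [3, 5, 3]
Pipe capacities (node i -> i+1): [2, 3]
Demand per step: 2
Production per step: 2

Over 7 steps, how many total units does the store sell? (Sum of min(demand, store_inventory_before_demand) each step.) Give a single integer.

Step 1: sold=2 (running total=2) -> [3 4 4]
Step 2: sold=2 (running total=4) -> [3 3 5]
Step 3: sold=2 (running total=6) -> [3 2 6]
Step 4: sold=2 (running total=8) -> [3 2 6]
Step 5: sold=2 (running total=10) -> [3 2 6]
Step 6: sold=2 (running total=12) -> [3 2 6]
Step 7: sold=2 (running total=14) -> [3 2 6]

Answer: 14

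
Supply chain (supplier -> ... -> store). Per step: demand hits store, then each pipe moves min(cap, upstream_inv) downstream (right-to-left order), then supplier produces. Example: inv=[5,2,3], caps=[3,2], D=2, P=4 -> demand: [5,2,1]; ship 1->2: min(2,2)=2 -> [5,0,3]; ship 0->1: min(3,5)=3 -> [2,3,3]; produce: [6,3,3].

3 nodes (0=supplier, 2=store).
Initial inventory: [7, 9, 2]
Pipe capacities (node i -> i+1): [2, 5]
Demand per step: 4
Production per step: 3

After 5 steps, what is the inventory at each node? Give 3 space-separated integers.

Step 1: demand=4,sold=2 ship[1->2]=5 ship[0->1]=2 prod=3 -> inv=[8 6 5]
Step 2: demand=4,sold=4 ship[1->2]=5 ship[0->1]=2 prod=3 -> inv=[9 3 6]
Step 3: demand=4,sold=4 ship[1->2]=3 ship[0->1]=2 prod=3 -> inv=[10 2 5]
Step 4: demand=4,sold=4 ship[1->2]=2 ship[0->1]=2 prod=3 -> inv=[11 2 3]
Step 5: demand=4,sold=3 ship[1->2]=2 ship[0->1]=2 prod=3 -> inv=[12 2 2]

12 2 2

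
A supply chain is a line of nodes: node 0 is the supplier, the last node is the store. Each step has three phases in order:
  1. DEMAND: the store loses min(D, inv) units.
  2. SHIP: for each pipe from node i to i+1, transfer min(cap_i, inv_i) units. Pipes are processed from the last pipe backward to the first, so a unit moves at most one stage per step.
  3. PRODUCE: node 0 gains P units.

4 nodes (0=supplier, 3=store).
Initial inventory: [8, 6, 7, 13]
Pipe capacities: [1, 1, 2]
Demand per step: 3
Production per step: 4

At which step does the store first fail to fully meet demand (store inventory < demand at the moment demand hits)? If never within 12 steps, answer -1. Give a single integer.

Step 1: demand=3,sold=3 ship[2->3]=2 ship[1->2]=1 ship[0->1]=1 prod=4 -> [11 6 6 12]
Step 2: demand=3,sold=3 ship[2->3]=2 ship[1->2]=1 ship[0->1]=1 prod=4 -> [14 6 5 11]
Step 3: demand=3,sold=3 ship[2->3]=2 ship[1->2]=1 ship[0->1]=1 prod=4 -> [17 6 4 10]
Step 4: demand=3,sold=3 ship[2->3]=2 ship[1->2]=1 ship[0->1]=1 prod=4 -> [20 6 3 9]
Step 5: demand=3,sold=3 ship[2->3]=2 ship[1->2]=1 ship[0->1]=1 prod=4 -> [23 6 2 8]
Step 6: demand=3,sold=3 ship[2->3]=2 ship[1->2]=1 ship[0->1]=1 prod=4 -> [26 6 1 7]
Step 7: demand=3,sold=3 ship[2->3]=1 ship[1->2]=1 ship[0->1]=1 prod=4 -> [29 6 1 5]
Step 8: demand=3,sold=3 ship[2->3]=1 ship[1->2]=1 ship[0->1]=1 prod=4 -> [32 6 1 3]
Step 9: demand=3,sold=3 ship[2->3]=1 ship[1->2]=1 ship[0->1]=1 prod=4 -> [35 6 1 1]
Step 10: demand=3,sold=1 ship[2->3]=1 ship[1->2]=1 ship[0->1]=1 prod=4 -> [38 6 1 1]
Step 11: demand=3,sold=1 ship[2->3]=1 ship[1->2]=1 ship[0->1]=1 prod=4 -> [41 6 1 1]
Step 12: demand=3,sold=1 ship[2->3]=1 ship[1->2]=1 ship[0->1]=1 prod=4 -> [44 6 1 1]
First stockout at step 10

10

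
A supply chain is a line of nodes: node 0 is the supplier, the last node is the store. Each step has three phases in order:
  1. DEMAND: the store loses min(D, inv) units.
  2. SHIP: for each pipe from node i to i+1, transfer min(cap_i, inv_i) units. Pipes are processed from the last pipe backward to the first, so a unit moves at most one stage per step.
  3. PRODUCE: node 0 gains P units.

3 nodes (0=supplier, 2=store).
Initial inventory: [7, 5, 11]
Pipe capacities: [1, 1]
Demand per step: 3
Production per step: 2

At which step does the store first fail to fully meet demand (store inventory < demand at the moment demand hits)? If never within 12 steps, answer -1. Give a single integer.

Step 1: demand=3,sold=3 ship[1->2]=1 ship[0->1]=1 prod=2 -> [8 5 9]
Step 2: demand=3,sold=3 ship[1->2]=1 ship[0->1]=1 prod=2 -> [9 5 7]
Step 3: demand=3,sold=3 ship[1->2]=1 ship[0->1]=1 prod=2 -> [10 5 5]
Step 4: demand=3,sold=3 ship[1->2]=1 ship[0->1]=1 prod=2 -> [11 5 3]
Step 5: demand=3,sold=3 ship[1->2]=1 ship[0->1]=1 prod=2 -> [12 5 1]
Step 6: demand=3,sold=1 ship[1->2]=1 ship[0->1]=1 prod=2 -> [13 5 1]
Step 7: demand=3,sold=1 ship[1->2]=1 ship[0->1]=1 prod=2 -> [14 5 1]
Step 8: demand=3,sold=1 ship[1->2]=1 ship[0->1]=1 prod=2 -> [15 5 1]
Step 9: demand=3,sold=1 ship[1->2]=1 ship[0->1]=1 prod=2 -> [16 5 1]
Step 10: demand=3,sold=1 ship[1->2]=1 ship[0->1]=1 prod=2 -> [17 5 1]
Step 11: demand=3,sold=1 ship[1->2]=1 ship[0->1]=1 prod=2 -> [18 5 1]
Step 12: demand=3,sold=1 ship[1->2]=1 ship[0->1]=1 prod=2 -> [19 5 1]
First stockout at step 6

6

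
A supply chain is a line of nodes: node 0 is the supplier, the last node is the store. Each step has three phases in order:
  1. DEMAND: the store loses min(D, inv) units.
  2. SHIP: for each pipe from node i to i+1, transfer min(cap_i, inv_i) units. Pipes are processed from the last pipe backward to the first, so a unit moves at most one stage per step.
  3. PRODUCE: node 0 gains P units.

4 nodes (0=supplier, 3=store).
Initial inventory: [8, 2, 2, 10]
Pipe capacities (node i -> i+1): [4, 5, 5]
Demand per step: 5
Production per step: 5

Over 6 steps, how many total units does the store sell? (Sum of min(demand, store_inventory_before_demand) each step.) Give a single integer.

Step 1: sold=5 (running total=5) -> [9 4 2 7]
Step 2: sold=5 (running total=10) -> [10 4 4 4]
Step 3: sold=4 (running total=14) -> [11 4 4 4]
Step 4: sold=4 (running total=18) -> [12 4 4 4]
Step 5: sold=4 (running total=22) -> [13 4 4 4]
Step 6: sold=4 (running total=26) -> [14 4 4 4]

Answer: 26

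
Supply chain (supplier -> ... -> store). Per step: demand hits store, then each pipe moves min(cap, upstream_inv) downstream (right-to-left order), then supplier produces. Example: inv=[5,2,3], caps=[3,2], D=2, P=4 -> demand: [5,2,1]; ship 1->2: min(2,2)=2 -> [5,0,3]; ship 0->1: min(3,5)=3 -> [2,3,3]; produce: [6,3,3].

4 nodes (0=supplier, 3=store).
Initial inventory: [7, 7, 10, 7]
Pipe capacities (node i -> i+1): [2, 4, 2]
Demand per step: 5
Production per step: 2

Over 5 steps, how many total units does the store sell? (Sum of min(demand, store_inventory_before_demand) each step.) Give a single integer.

Answer: 15

Derivation:
Step 1: sold=5 (running total=5) -> [7 5 12 4]
Step 2: sold=4 (running total=9) -> [7 3 14 2]
Step 3: sold=2 (running total=11) -> [7 2 15 2]
Step 4: sold=2 (running total=13) -> [7 2 15 2]
Step 5: sold=2 (running total=15) -> [7 2 15 2]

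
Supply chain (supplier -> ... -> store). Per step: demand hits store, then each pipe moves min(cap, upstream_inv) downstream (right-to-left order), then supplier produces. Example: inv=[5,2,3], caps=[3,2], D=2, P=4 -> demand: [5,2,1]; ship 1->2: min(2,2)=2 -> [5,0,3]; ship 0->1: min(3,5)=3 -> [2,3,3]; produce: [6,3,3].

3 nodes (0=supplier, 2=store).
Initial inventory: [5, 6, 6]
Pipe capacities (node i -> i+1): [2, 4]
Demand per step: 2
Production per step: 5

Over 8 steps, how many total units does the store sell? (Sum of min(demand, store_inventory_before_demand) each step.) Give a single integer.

Answer: 16

Derivation:
Step 1: sold=2 (running total=2) -> [8 4 8]
Step 2: sold=2 (running total=4) -> [11 2 10]
Step 3: sold=2 (running total=6) -> [14 2 10]
Step 4: sold=2 (running total=8) -> [17 2 10]
Step 5: sold=2 (running total=10) -> [20 2 10]
Step 6: sold=2 (running total=12) -> [23 2 10]
Step 7: sold=2 (running total=14) -> [26 2 10]
Step 8: sold=2 (running total=16) -> [29 2 10]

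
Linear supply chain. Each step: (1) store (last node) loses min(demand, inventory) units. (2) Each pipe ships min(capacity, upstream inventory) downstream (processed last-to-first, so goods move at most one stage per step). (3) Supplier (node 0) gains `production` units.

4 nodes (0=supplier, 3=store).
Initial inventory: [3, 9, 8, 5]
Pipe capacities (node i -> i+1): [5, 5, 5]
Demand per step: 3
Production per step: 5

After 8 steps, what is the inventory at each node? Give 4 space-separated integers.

Step 1: demand=3,sold=3 ship[2->3]=5 ship[1->2]=5 ship[0->1]=3 prod=5 -> inv=[5 7 8 7]
Step 2: demand=3,sold=3 ship[2->3]=5 ship[1->2]=5 ship[0->1]=5 prod=5 -> inv=[5 7 8 9]
Step 3: demand=3,sold=3 ship[2->3]=5 ship[1->2]=5 ship[0->1]=5 prod=5 -> inv=[5 7 8 11]
Step 4: demand=3,sold=3 ship[2->3]=5 ship[1->2]=5 ship[0->1]=5 prod=5 -> inv=[5 7 8 13]
Step 5: demand=3,sold=3 ship[2->3]=5 ship[1->2]=5 ship[0->1]=5 prod=5 -> inv=[5 7 8 15]
Step 6: demand=3,sold=3 ship[2->3]=5 ship[1->2]=5 ship[0->1]=5 prod=5 -> inv=[5 7 8 17]
Step 7: demand=3,sold=3 ship[2->3]=5 ship[1->2]=5 ship[0->1]=5 prod=5 -> inv=[5 7 8 19]
Step 8: demand=3,sold=3 ship[2->3]=5 ship[1->2]=5 ship[0->1]=5 prod=5 -> inv=[5 7 8 21]

5 7 8 21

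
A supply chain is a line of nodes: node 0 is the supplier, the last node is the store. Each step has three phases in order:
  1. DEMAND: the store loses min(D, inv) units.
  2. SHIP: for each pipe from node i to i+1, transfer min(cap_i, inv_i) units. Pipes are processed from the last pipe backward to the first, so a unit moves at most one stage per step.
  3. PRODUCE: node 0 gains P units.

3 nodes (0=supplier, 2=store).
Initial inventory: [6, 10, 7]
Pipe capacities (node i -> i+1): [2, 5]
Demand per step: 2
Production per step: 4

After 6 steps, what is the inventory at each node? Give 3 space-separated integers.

Step 1: demand=2,sold=2 ship[1->2]=5 ship[0->1]=2 prod=4 -> inv=[8 7 10]
Step 2: demand=2,sold=2 ship[1->2]=5 ship[0->1]=2 prod=4 -> inv=[10 4 13]
Step 3: demand=2,sold=2 ship[1->2]=4 ship[0->1]=2 prod=4 -> inv=[12 2 15]
Step 4: demand=2,sold=2 ship[1->2]=2 ship[0->1]=2 prod=4 -> inv=[14 2 15]
Step 5: demand=2,sold=2 ship[1->2]=2 ship[0->1]=2 prod=4 -> inv=[16 2 15]
Step 6: demand=2,sold=2 ship[1->2]=2 ship[0->1]=2 prod=4 -> inv=[18 2 15]

18 2 15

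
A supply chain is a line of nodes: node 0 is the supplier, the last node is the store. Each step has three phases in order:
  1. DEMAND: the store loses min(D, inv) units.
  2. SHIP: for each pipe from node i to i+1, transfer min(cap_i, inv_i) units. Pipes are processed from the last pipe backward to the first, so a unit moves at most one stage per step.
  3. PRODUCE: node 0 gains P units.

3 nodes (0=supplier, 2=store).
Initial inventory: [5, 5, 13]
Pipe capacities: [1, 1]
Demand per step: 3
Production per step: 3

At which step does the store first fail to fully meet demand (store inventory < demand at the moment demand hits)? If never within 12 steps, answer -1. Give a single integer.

Step 1: demand=3,sold=3 ship[1->2]=1 ship[0->1]=1 prod=3 -> [7 5 11]
Step 2: demand=3,sold=3 ship[1->2]=1 ship[0->1]=1 prod=3 -> [9 5 9]
Step 3: demand=3,sold=3 ship[1->2]=1 ship[0->1]=1 prod=3 -> [11 5 7]
Step 4: demand=3,sold=3 ship[1->2]=1 ship[0->1]=1 prod=3 -> [13 5 5]
Step 5: demand=3,sold=3 ship[1->2]=1 ship[0->1]=1 prod=3 -> [15 5 3]
Step 6: demand=3,sold=3 ship[1->2]=1 ship[0->1]=1 prod=3 -> [17 5 1]
Step 7: demand=3,sold=1 ship[1->2]=1 ship[0->1]=1 prod=3 -> [19 5 1]
Step 8: demand=3,sold=1 ship[1->2]=1 ship[0->1]=1 prod=3 -> [21 5 1]
Step 9: demand=3,sold=1 ship[1->2]=1 ship[0->1]=1 prod=3 -> [23 5 1]
Step 10: demand=3,sold=1 ship[1->2]=1 ship[0->1]=1 prod=3 -> [25 5 1]
Step 11: demand=3,sold=1 ship[1->2]=1 ship[0->1]=1 prod=3 -> [27 5 1]
Step 12: demand=3,sold=1 ship[1->2]=1 ship[0->1]=1 prod=3 -> [29 5 1]
First stockout at step 7

7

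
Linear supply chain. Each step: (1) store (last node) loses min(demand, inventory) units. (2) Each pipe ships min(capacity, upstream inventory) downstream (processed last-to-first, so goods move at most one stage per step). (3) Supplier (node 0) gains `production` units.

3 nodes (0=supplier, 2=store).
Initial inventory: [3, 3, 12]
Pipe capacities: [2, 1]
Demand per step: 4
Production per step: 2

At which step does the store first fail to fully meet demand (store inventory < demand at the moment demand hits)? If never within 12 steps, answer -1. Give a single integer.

Step 1: demand=4,sold=4 ship[1->2]=1 ship[0->1]=2 prod=2 -> [3 4 9]
Step 2: demand=4,sold=4 ship[1->2]=1 ship[0->1]=2 prod=2 -> [3 5 6]
Step 3: demand=4,sold=4 ship[1->2]=1 ship[0->1]=2 prod=2 -> [3 6 3]
Step 4: demand=4,sold=3 ship[1->2]=1 ship[0->1]=2 prod=2 -> [3 7 1]
Step 5: demand=4,sold=1 ship[1->2]=1 ship[0->1]=2 prod=2 -> [3 8 1]
Step 6: demand=4,sold=1 ship[1->2]=1 ship[0->1]=2 prod=2 -> [3 9 1]
Step 7: demand=4,sold=1 ship[1->2]=1 ship[0->1]=2 prod=2 -> [3 10 1]
Step 8: demand=4,sold=1 ship[1->2]=1 ship[0->1]=2 prod=2 -> [3 11 1]
Step 9: demand=4,sold=1 ship[1->2]=1 ship[0->1]=2 prod=2 -> [3 12 1]
Step 10: demand=4,sold=1 ship[1->2]=1 ship[0->1]=2 prod=2 -> [3 13 1]
Step 11: demand=4,sold=1 ship[1->2]=1 ship[0->1]=2 prod=2 -> [3 14 1]
Step 12: demand=4,sold=1 ship[1->2]=1 ship[0->1]=2 prod=2 -> [3 15 1]
First stockout at step 4

4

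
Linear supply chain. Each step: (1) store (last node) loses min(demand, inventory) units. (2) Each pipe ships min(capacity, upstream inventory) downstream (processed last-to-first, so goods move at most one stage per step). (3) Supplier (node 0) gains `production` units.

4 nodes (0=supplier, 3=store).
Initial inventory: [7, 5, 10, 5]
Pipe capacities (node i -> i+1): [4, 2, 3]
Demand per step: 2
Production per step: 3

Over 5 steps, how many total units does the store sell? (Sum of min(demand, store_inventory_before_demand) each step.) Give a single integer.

Step 1: sold=2 (running total=2) -> [6 7 9 6]
Step 2: sold=2 (running total=4) -> [5 9 8 7]
Step 3: sold=2 (running total=6) -> [4 11 7 8]
Step 4: sold=2 (running total=8) -> [3 13 6 9]
Step 5: sold=2 (running total=10) -> [3 14 5 10]

Answer: 10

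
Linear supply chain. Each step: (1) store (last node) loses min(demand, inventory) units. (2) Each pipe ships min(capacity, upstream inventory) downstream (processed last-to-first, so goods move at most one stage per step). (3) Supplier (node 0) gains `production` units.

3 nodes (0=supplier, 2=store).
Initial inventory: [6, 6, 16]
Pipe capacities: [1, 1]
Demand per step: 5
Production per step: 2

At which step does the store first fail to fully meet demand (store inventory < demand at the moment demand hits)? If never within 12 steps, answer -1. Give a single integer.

Step 1: demand=5,sold=5 ship[1->2]=1 ship[0->1]=1 prod=2 -> [7 6 12]
Step 2: demand=5,sold=5 ship[1->2]=1 ship[0->1]=1 prod=2 -> [8 6 8]
Step 3: demand=5,sold=5 ship[1->2]=1 ship[0->1]=1 prod=2 -> [9 6 4]
Step 4: demand=5,sold=4 ship[1->2]=1 ship[0->1]=1 prod=2 -> [10 6 1]
Step 5: demand=5,sold=1 ship[1->2]=1 ship[0->1]=1 prod=2 -> [11 6 1]
Step 6: demand=5,sold=1 ship[1->2]=1 ship[0->1]=1 prod=2 -> [12 6 1]
Step 7: demand=5,sold=1 ship[1->2]=1 ship[0->1]=1 prod=2 -> [13 6 1]
Step 8: demand=5,sold=1 ship[1->2]=1 ship[0->1]=1 prod=2 -> [14 6 1]
Step 9: demand=5,sold=1 ship[1->2]=1 ship[0->1]=1 prod=2 -> [15 6 1]
Step 10: demand=5,sold=1 ship[1->2]=1 ship[0->1]=1 prod=2 -> [16 6 1]
Step 11: demand=5,sold=1 ship[1->2]=1 ship[0->1]=1 prod=2 -> [17 6 1]
Step 12: demand=5,sold=1 ship[1->2]=1 ship[0->1]=1 prod=2 -> [18 6 1]
First stockout at step 4

4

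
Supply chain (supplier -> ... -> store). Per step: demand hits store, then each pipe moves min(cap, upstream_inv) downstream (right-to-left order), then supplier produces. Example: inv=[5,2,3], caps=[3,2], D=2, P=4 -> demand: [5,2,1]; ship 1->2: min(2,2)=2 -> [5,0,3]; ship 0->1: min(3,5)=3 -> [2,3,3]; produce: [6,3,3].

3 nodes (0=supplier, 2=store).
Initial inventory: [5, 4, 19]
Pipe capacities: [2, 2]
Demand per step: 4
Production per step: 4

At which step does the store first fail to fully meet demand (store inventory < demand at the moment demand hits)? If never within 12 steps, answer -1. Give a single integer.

Step 1: demand=4,sold=4 ship[1->2]=2 ship[0->1]=2 prod=4 -> [7 4 17]
Step 2: demand=4,sold=4 ship[1->2]=2 ship[0->1]=2 prod=4 -> [9 4 15]
Step 3: demand=4,sold=4 ship[1->2]=2 ship[0->1]=2 prod=4 -> [11 4 13]
Step 4: demand=4,sold=4 ship[1->2]=2 ship[0->1]=2 prod=4 -> [13 4 11]
Step 5: demand=4,sold=4 ship[1->2]=2 ship[0->1]=2 prod=4 -> [15 4 9]
Step 6: demand=4,sold=4 ship[1->2]=2 ship[0->1]=2 prod=4 -> [17 4 7]
Step 7: demand=4,sold=4 ship[1->2]=2 ship[0->1]=2 prod=4 -> [19 4 5]
Step 8: demand=4,sold=4 ship[1->2]=2 ship[0->1]=2 prod=4 -> [21 4 3]
Step 9: demand=4,sold=3 ship[1->2]=2 ship[0->1]=2 prod=4 -> [23 4 2]
Step 10: demand=4,sold=2 ship[1->2]=2 ship[0->1]=2 prod=4 -> [25 4 2]
Step 11: demand=4,sold=2 ship[1->2]=2 ship[0->1]=2 prod=4 -> [27 4 2]
Step 12: demand=4,sold=2 ship[1->2]=2 ship[0->1]=2 prod=4 -> [29 4 2]
First stockout at step 9

9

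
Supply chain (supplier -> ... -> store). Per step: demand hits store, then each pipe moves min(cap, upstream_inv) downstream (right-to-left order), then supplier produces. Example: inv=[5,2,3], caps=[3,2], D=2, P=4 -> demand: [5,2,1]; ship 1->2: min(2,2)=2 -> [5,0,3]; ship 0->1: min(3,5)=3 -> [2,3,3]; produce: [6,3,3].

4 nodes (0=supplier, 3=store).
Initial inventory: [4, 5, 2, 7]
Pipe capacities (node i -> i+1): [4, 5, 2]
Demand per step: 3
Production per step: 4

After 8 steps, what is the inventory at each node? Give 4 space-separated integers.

Step 1: demand=3,sold=3 ship[2->3]=2 ship[1->2]=5 ship[0->1]=4 prod=4 -> inv=[4 4 5 6]
Step 2: demand=3,sold=3 ship[2->3]=2 ship[1->2]=4 ship[0->1]=4 prod=4 -> inv=[4 4 7 5]
Step 3: demand=3,sold=3 ship[2->3]=2 ship[1->2]=4 ship[0->1]=4 prod=4 -> inv=[4 4 9 4]
Step 4: demand=3,sold=3 ship[2->3]=2 ship[1->2]=4 ship[0->1]=4 prod=4 -> inv=[4 4 11 3]
Step 5: demand=3,sold=3 ship[2->3]=2 ship[1->2]=4 ship[0->1]=4 prod=4 -> inv=[4 4 13 2]
Step 6: demand=3,sold=2 ship[2->3]=2 ship[1->2]=4 ship[0->1]=4 prod=4 -> inv=[4 4 15 2]
Step 7: demand=3,sold=2 ship[2->3]=2 ship[1->2]=4 ship[0->1]=4 prod=4 -> inv=[4 4 17 2]
Step 8: demand=3,sold=2 ship[2->3]=2 ship[1->2]=4 ship[0->1]=4 prod=4 -> inv=[4 4 19 2]

4 4 19 2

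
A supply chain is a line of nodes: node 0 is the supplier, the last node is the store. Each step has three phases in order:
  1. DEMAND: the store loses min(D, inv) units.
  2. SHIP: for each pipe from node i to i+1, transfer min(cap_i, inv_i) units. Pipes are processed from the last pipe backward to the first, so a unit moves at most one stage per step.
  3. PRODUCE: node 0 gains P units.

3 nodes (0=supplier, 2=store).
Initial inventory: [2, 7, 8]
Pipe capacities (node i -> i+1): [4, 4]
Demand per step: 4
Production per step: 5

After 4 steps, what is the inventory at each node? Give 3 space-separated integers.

Step 1: demand=4,sold=4 ship[1->2]=4 ship[0->1]=2 prod=5 -> inv=[5 5 8]
Step 2: demand=4,sold=4 ship[1->2]=4 ship[0->1]=4 prod=5 -> inv=[6 5 8]
Step 3: demand=4,sold=4 ship[1->2]=4 ship[0->1]=4 prod=5 -> inv=[7 5 8]
Step 4: demand=4,sold=4 ship[1->2]=4 ship[0->1]=4 prod=5 -> inv=[8 5 8]

8 5 8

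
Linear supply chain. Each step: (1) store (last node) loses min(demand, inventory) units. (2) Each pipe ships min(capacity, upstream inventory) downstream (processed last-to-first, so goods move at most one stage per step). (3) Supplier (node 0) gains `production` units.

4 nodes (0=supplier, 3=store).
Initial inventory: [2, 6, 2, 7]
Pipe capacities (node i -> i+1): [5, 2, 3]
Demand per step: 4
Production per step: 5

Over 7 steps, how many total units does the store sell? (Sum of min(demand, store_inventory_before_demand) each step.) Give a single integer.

Step 1: sold=4 (running total=4) -> [5 6 2 5]
Step 2: sold=4 (running total=8) -> [5 9 2 3]
Step 3: sold=3 (running total=11) -> [5 12 2 2]
Step 4: sold=2 (running total=13) -> [5 15 2 2]
Step 5: sold=2 (running total=15) -> [5 18 2 2]
Step 6: sold=2 (running total=17) -> [5 21 2 2]
Step 7: sold=2 (running total=19) -> [5 24 2 2]

Answer: 19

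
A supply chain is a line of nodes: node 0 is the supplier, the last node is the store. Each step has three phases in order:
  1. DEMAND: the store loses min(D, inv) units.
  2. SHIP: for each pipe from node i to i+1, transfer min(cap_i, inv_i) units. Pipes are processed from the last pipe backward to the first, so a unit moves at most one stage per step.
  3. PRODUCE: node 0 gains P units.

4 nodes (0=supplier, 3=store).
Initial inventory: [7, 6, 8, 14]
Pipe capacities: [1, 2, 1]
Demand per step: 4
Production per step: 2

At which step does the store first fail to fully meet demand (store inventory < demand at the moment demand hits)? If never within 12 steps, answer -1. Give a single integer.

Step 1: demand=4,sold=4 ship[2->3]=1 ship[1->2]=2 ship[0->1]=1 prod=2 -> [8 5 9 11]
Step 2: demand=4,sold=4 ship[2->3]=1 ship[1->2]=2 ship[0->1]=1 prod=2 -> [9 4 10 8]
Step 3: demand=4,sold=4 ship[2->3]=1 ship[1->2]=2 ship[0->1]=1 prod=2 -> [10 3 11 5]
Step 4: demand=4,sold=4 ship[2->3]=1 ship[1->2]=2 ship[0->1]=1 prod=2 -> [11 2 12 2]
Step 5: demand=4,sold=2 ship[2->3]=1 ship[1->2]=2 ship[0->1]=1 prod=2 -> [12 1 13 1]
Step 6: demand=4,sold=1 ship[2->3]=1 ship[1->2]=1 ship[0->1]=1 prod=2 -> [13 1 13 1]
Step 7: demand=4,sold=1 ship[2->3]=1 ship[1->2]=1 ship[0->1]=1 prod=2 -> [14 1 13 1]
Step 8: demand=4,sold=1 ship[2->3]=1 ship[1->2]=1 ship[0->1]=1 prod=2 -> [15 1 13 1]
Step 9: demand=4,sold=1 ship[2->3]=1 ship[1->2]=1 ship[0->1]=1 prod=2 -> [16 1 13 1]
Step 10: demand=4,sold=1 ship[2->3]=1 ship[1->2]=1 ship[0->1]=1 prod=2 -> [17 1 13 1]
Step 11: demand=4,sold=1 ship[2->3]=1 ship[1->2]=1 ship[0->1]=1 prod=2 -> [18 1 13 1]
Step 12: demand=4,sold=1 ship[2->3]=1 ship[1->2]=1 ship[0->1]=1 prod=2 -> [19 1 13 1]
First stockout at step 5

5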